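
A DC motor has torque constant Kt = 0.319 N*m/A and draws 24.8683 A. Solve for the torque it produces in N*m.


tau = Kt * I = 0.319*24.8683 = 7.9330

7.9330 N*m


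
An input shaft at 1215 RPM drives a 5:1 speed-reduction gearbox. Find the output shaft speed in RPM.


omega_out = omega_in / N = 1215 / 5 = 243.0000

243.0000 RPM


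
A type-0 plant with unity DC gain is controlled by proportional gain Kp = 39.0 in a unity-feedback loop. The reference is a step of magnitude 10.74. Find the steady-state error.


e_ss = R/(1 + Kp) = 10.74/(1 + 39.0) = 10.74/40.0000 = 0.2685

0.2685


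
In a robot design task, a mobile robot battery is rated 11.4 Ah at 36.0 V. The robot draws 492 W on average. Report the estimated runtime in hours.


E = 11.4*36.0 = 410.4000 Wh
t = E/P = 410.4000/492 = 0.8341

0.8341 hours


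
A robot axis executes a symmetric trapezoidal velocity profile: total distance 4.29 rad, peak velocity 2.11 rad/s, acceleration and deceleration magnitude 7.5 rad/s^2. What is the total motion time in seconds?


t_acc = v/a = 2.11/7.5 = 0.281333 s
d_acc = v^2/(2a) = 0.296807 rad (each ramp)
d_cruise = 4.29 - 2*0.296807 = 3.696386 rad
t_cruise = 3.696386/2.11 = 1.751842 s
t_total = 2*0.281333 + 1.751842 = 2.3145

2.3145 s


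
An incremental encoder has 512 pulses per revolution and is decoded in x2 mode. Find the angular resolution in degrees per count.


resolution = 360 / (PPR * 2) = 360 / 1024 = 0.3516

0.3516 degrees


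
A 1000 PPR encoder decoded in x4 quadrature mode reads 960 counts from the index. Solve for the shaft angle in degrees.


angle = counts * 360 / (PPR*4) = 960 * 360 / 4000 = 86.4000

86.4000 degrees


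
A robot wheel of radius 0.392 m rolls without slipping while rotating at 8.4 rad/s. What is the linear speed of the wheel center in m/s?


v = omega * r = 8.4 * 0.392 = 3.2928

3.2928 m/s


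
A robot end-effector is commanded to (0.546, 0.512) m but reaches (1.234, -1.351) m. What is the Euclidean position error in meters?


dx = 1.234 - (0.546) = 0.6880, dy = -1.351 - (0.512) = -1.8630
err = sqrt(0.473344 + 3.470769) = 1.9860

1.9860 m


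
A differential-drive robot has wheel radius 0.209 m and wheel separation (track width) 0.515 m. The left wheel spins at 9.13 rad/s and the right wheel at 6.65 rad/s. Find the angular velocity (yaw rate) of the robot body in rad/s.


omega = r*(wR - wL)/L = 0.209*(6.65 - (9.13))/0.515 = -1.0064

-1.0064 rad/s


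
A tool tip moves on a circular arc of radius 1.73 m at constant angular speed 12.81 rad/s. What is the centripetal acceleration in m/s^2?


a_c = omega^2 * r = 12.81^2 * 1.73 = 283.8863

283.8863 m/s^2


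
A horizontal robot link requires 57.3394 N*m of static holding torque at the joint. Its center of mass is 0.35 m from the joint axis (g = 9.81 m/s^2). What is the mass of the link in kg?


m = tau / (g*L) = 57.3394 / (9.81 * 0.35) = 16.7000

16.7000 kg


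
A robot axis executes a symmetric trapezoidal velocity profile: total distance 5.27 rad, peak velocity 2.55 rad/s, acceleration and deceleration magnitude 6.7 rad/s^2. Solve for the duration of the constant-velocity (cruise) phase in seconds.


t_acc = v/a = 0.380597 s, d_acc = v^2/(2a) = 0.485261 rad each
d_cruise = 5.27 - 2*0.485261 = 4.299478 rad
t_cruise = d_cruise/v = 4.299478/2.55 = 1.6861

1.6861 s


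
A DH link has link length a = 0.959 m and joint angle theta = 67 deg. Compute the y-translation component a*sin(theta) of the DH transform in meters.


a*sin(theta) = 0.959*sin(67 deg) = 0.8828

0.8828 m


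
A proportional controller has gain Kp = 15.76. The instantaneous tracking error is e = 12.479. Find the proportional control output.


u_P = Kp * e = 15.76 * 12.479 = 196.6690

196.6690


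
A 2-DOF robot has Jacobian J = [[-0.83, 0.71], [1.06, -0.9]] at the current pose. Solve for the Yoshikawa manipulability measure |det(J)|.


det(J) = -0.83*-0.9 - (0.71)*(1.06) = -0.0056
|det(J)| = 0.0056

0.0056


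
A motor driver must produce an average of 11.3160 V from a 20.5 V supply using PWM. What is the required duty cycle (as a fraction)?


D = V_avg/V_supply = 11.3160/20.5 = 0.5520

0.5520


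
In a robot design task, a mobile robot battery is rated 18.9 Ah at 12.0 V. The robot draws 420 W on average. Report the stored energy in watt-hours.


E = capacity * V = 18.9*12.0 = 226.8000

226.8000 Wh


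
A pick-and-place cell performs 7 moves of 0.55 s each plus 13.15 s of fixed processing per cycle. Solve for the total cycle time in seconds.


T = 7*0.55 + 13.15 = 17.0000

17.0000 s


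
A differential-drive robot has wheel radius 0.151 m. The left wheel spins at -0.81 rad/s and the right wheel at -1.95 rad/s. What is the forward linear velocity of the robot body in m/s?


v = r*(wR + wL)/2 = 0.151*(-1.95 + -0.81)/2 = -0.2084

-0.2084 m/s


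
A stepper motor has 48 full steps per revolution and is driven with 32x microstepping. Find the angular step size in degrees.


step = 360/(48*32) = 360/1536 = 0.2344

0.2344 degrees


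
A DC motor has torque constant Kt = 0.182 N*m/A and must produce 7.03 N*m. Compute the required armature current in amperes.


I = tau / Kt = 7.03/0.182 = 38.6264

38.6264 A


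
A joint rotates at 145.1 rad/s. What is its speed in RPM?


RPM = 145.1 * 60/(2*pi) = 1385.6029

1385.6029 RPM


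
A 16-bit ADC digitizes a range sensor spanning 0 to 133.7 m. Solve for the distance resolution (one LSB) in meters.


res = range / 2^n = 133.7/2^16 = 133.7/65536 = 0.0020

0.0020 m


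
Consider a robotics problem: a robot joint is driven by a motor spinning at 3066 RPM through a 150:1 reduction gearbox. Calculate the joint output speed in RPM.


omega_joint = omega_motor / N = 3066 / 150 = 20.4400

20.4400 RPM


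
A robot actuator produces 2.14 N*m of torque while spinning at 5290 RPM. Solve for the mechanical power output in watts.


omega = 5290 * 2*pi/60 = 553.967505 rad/s
P = tau * omega = 2.14 * 553.967505 = 1185.4905

1185.4905 W


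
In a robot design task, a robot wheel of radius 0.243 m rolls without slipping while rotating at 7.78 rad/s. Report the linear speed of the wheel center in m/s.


v = omega * r = 7.78 * 0.243 = 1.8905

1.8905 m/s


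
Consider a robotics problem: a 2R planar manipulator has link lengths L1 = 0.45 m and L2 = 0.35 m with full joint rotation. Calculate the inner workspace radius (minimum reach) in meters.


r_min = |L1 - L2| = |0.45 - 0.35| = 0.1000

0.1000 m


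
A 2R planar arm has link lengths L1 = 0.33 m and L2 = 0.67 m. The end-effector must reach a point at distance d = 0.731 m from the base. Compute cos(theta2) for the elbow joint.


cos(th2) = (d^2 - L1^2 - L2^2)/(2*L1*L2) = (0.731^2 - 0.33^2 - 0.67^2)/(2*0.33*0.67) = -0.0530

-0.0530


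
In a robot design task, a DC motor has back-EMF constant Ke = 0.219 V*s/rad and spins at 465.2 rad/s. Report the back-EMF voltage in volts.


V_emf = Ke * omega = 0.219*465.2 = 101.8788

101.8788 V


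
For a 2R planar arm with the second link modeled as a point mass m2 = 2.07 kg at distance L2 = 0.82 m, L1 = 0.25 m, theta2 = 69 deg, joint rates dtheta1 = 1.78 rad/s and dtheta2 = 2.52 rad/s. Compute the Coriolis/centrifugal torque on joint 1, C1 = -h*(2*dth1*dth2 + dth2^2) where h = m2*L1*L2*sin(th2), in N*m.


h = m2*L1*L2*sin(th2) = 2.07*0.25*0.82*sin(69 deg) = 0.396165
C1 = -h*(2*1.78*2.52 + 2.52^2) = -0.396165*15.3216 = -6.0699

-6.0699 N*m


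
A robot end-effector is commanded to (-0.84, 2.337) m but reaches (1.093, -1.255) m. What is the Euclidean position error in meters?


dx = 1.093 - (-0.84) = 1.9330, dy = -1.255 - (2.337) = -3.5920
err = sqrt(3.736489 + 12.902464) = 4.0791

4.0791 m


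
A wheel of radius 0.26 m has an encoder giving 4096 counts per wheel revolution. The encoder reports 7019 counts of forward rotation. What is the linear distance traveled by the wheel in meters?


revs = 7019/4096 = 1.713623
d = revs * 2*pi*r = 1.713623 * 2*pi*0.26 = 2.7994

2.7994 m


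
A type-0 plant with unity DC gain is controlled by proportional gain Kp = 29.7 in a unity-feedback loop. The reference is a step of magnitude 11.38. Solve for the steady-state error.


e_ss = R/(1 + Kp) = 11.38/(1 + 29.7) = 11.38/30.7000 = 0.3707

0.3707


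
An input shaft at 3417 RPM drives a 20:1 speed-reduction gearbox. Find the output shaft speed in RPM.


omega_out = omega_in / N = 3417 / 20 = 170.8500

170.8500 RPM


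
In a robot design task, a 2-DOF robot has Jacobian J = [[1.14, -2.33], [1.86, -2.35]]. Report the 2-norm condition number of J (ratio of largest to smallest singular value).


JJ^T eigenvalues: trace(JJ^T) = 15.7106, det(JJ^T) = det(J)^2 = 2.73836304
s_max^2 = (15.7106 + sqrt(235.86950020))/2 = 15.53432175
s_min^2 = (15.7106 - sqrt(235.86950020))/2 = 0.17627825
kappa = s_max/s_min = sqrt(15.53432175/0.17627825) = 9.3874

9.3874


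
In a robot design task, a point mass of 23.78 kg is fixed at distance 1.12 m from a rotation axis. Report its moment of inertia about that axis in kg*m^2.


I = m*r^2 = 23.78*1.12^2 = 29.8296

29.8296 kg*m^2


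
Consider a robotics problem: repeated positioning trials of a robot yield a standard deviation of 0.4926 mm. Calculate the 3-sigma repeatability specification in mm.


repeatability = 3*sigma = 3*0.4926 = 1.4778

1.4778 mm


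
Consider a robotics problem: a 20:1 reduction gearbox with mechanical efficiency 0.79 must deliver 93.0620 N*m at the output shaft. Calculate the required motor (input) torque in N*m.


tau_in = tau_out / (N * eta) = 93.0620 / (20 * 0.79) = 5.8900

5.8900 N*m


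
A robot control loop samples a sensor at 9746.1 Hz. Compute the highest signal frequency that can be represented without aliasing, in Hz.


f_max = f_s/2 = 9746.1/2 = 4873.0500

4873.0500 Hz


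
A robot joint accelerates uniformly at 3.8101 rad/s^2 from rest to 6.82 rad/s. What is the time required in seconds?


t = delta_omega / alpha = 6.82 / 3.8101 = 1.7900

1.7900 s


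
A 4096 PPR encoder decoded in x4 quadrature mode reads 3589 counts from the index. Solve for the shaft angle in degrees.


angle = counts * 360 / (PPR*4) = 3589 * 360 / 16384 = 78.8599

78.8599 degrees


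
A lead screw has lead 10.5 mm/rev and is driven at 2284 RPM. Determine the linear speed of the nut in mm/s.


v = lead * (RPM/60) = 10.5*2284/60 = 399.7000

399.7000 mm/s


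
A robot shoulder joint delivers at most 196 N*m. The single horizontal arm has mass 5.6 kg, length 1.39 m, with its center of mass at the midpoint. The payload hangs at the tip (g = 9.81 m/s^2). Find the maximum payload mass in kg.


tau_arm = m_arm*g*(L/2) = 5.6*9.81*1.39/2 = 38.1805 N*m
tau_payload = tau_max - tau_arm = 196 - 38.1805 = 157.8195
m_payload = tau_payload / (g*L) = 157.8195 / (9.81*1.39) = 11.5738

11.5738 kg


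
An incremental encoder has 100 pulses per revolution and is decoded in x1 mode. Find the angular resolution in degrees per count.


resolution = 360 / (PPR * 1) = 360 / 100 = 3.6000

3.6000 degrees


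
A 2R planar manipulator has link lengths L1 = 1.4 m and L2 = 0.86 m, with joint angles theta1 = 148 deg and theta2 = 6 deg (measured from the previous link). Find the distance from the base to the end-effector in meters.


x = L1*cos(th1) + L2*cos(th1+th2) = -1.960230
y = L1*sin(th1) + L2*sin(th1+th2) = 1.118886
d = sqrt(x^2 + y^2) = sqrt(3.842502 + 1.251906) = 2.2571

2.2571 m


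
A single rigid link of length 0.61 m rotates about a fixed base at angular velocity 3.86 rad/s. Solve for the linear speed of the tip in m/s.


v = L*omega = 0.61 * 3.86 = 2.3546

2.3546 m/s


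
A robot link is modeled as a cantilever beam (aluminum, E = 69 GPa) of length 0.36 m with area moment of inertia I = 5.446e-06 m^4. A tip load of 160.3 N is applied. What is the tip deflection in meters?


delta = F*L^3/(3*E*I) = 160.3*0.36^3/(3*6.900e+10*5.446e-06)
      = 7.4789568/1127322 = 6.6343e-06

6.6343e-06 m


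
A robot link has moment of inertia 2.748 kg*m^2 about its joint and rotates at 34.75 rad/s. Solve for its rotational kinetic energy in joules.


KE = (1/2)*I*omega^2 = 0.5*2.748*34.75^2 = 1659.1909

1659.1909 J


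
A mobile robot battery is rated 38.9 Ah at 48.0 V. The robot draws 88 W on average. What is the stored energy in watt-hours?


E = capacity * V = 38.9*48.0 = 1867.2000

1867.2000 Wh


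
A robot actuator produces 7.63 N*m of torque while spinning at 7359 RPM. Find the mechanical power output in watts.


omega = 7359 * 2*pi/60 = 770.632678 rad/s
P = tau * omega = 7.63 * 770.632678 = 5879.9273

5879.9273 W


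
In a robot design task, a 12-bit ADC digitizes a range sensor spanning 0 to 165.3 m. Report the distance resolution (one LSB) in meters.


res = range / 2^n = 165.3/2^12 = 165.3/4096 = 0.0404

0.0404 m


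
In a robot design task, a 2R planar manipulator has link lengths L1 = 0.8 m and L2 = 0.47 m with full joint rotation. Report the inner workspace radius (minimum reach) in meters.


r_min = |L1 - L2| = |0.8 - 0.47| = 0.3300

0.3300 m


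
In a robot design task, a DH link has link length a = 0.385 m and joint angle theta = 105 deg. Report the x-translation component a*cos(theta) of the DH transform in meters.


a*cos(theta) = 0.385*cos(105 deg) = -0.0996

-0.0996 m


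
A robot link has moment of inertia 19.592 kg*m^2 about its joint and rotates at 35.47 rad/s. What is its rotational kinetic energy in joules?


KE = (1/2)*I*omega^2 = 0.5*19.592*35.47^2 = 12324.5523

12324.5523 J


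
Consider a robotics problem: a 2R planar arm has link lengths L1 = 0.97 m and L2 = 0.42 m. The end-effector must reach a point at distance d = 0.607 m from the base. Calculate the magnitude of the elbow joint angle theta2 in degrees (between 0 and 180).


cos(th2) = (d^2 - L1^2 - L2^2)/(2*L1*L2) = (0.607^2 - 0.97^2 - 0.42^2)/(2*0.97*0.42) = -0.91906112
th2 = acos(-0.91906112) = 156.7892 deg

156.7892 degrees


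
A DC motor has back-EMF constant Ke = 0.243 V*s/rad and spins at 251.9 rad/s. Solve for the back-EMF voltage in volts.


V_emf = Ke * omega = 0.243*251.9 = 61.2117

61.2117 V


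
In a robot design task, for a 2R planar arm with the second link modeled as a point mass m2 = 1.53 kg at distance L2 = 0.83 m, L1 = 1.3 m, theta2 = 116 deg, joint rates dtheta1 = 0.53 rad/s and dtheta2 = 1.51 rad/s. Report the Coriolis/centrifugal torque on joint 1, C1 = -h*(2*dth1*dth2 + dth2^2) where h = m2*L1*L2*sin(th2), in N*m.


h = m2*L1*L2*sin(th2) = 1.53*1.3*0.83*sin(116 deg) = 1.483792
C1 = -h*(2*0.53*1.51 + 1.51^2) = -1.483792*3.8807 = -5.7582

-5.7582 N*m


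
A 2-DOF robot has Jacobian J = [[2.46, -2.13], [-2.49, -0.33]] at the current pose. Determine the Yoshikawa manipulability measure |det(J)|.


det(J) = 2.46*-0.33 - (-2.13)*(-2.49) = -6.1155
|det(J)| = 6.1155

6.1155


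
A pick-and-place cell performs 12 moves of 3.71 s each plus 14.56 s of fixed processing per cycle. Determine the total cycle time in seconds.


T = 12*3.71 + 14.56 = 59.0800

59.0800 s


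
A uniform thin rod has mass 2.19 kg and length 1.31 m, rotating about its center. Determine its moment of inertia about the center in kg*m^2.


I = (1/12)*m*L^2 = (1/12)*2.19*1.31^2 = 0.3132

0.3132 kg*m^2


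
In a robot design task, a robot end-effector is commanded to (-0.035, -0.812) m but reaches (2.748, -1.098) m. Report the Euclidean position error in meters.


dx = 2.748 - (-0.035) = 2.7830, dy = -1.098 - (-0.812) = -0.2860
err = sqrt(7.745089 + 0.081796) = 2.7977

2.7977 m


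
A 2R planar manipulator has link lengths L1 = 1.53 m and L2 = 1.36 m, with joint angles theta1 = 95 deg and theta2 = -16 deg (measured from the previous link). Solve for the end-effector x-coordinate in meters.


x = L1*cos(th1) + L2*cos(th1+th2) = 1.53*cos(95 deg) + 1.36*cos(79 deg) = 0.1262

0.1262 m


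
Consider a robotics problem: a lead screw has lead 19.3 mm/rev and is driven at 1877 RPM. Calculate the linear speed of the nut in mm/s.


v = lead * (RPM/60) = 19.3*1877/60 = 603.7683

603.7683 mm/s


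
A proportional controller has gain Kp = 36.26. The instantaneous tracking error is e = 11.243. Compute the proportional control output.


u_P = Kp * e = 36.26 * 11.243 = 407.6712

407.6712


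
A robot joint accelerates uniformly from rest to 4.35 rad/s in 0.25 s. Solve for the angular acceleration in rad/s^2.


alpha = delta_omega / t = 4.35 / 0.25 = 17.4000

17.4000 rad/s^2


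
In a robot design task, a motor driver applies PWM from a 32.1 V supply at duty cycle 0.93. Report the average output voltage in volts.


V_avg = V_supply * D = 32.1*0.93 = 29.8530

29.8530 V


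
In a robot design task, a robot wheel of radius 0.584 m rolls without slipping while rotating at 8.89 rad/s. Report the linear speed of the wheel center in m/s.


v = omega * r = 8.89 * 0.584 = 5.1918

5.1918 m/s


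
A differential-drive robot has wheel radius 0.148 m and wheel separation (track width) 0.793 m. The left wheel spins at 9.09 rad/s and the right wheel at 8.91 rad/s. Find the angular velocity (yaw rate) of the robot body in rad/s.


omega = r*(wR - wL)/L = 0.148*(8.91 - (9.09))/0.793 = -0.0336

-0.0336 rad/s


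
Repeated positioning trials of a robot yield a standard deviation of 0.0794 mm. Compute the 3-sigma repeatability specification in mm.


repeatability = 3*sigma = 3*0.0794 = 0.2382

0.2382 mm


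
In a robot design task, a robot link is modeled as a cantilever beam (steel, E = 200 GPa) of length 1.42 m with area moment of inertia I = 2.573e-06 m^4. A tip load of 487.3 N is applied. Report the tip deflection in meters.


delta = F*L^3/(3*E*I) = 487.3*1.42^3/(3*2.000e+11*2.573e-06)
      = 1395.2802424/1543800 = 9.0380e-04

9.0380e-04 m


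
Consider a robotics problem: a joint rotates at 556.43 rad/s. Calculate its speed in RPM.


RPM = 556.43 * 60/(2*pi) = 5313.5151

5313.5151 RPM


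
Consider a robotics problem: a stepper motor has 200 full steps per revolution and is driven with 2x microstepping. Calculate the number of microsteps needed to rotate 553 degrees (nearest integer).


step_size = 360/(200*2) = 360/400 = 0.900000 deg
n = 553/(360/400) = 553*400/360 = 614.4444 -> 614

614 steps


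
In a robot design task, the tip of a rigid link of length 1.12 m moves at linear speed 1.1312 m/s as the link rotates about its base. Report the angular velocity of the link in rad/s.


omega = v / L = 1.1312 / 1.12 = 1.0100

1.0100 rad/s


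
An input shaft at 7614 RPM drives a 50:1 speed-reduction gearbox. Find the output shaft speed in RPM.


omega_out = omega_in / N = 7614 / 50 = 152.2800

152.2800 RPM


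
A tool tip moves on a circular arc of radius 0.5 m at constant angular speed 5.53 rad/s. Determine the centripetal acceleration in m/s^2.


a_c = omega^2 * r = 5.53^2 * 0.5 = 15.2905

15.2905 m/s^2


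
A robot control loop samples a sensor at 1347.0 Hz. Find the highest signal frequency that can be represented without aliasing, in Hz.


f_max = f_s/2 = 1347.0/2 = 673.5000

673.5000 Hz


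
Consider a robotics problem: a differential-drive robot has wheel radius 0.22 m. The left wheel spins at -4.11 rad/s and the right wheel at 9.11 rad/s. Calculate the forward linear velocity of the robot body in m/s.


v = r*(wR + wL)/2 = 0.22*(9.11 + -4.11)/2 = 0.5500

0.5500 m/s


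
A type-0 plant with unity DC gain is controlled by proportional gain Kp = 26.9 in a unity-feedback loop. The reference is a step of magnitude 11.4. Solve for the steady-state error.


e_ss = R/(1 + Kp) = 11.4/(1 + 26.9) = 11.4/27.9000 = 0.4086

0.4086


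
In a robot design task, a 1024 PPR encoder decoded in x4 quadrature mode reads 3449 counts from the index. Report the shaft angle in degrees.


angle = counts * 360 / (PPR*4) = 3449 * 360 / 4096 = 303.1348

303.1348 degrees


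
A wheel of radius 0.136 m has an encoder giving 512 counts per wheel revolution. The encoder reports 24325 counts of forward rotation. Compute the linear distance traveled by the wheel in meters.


revs = 24325/512 = 47.509766
d = revs * 2*pi*r = 47.509766 * 2*pi*0.136 = 40.5977

40.5977 m


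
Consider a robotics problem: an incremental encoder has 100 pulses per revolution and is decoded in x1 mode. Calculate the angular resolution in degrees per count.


resolution = 360 / (PPR * 1) = 360 / 100 = 3.6000

3.6000 degrees


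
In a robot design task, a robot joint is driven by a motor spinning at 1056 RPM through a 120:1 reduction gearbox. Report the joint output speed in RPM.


omega_joint = omega_motor / N = 1056 / 120 = 8.8000

8.8000 RPM


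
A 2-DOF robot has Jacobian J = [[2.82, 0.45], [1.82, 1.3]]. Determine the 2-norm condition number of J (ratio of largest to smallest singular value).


JJ^T eigenvalues: trace(JJ^T) = 13.1573, det(JJ^T) = det(J)^2 = 8.10540900
s_max^2 = (13.1573 + sqrt(140.69290729))/2 = 12.50935205
s_min^2 = (13.1573 - sqrt(140.69290729))/2 = 0.64794795
kappa = s_max/s_min = sqrt(12.50935205/0.64794795) = 4.3939

4.3939


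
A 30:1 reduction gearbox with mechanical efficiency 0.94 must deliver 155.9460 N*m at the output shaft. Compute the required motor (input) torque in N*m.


tau_in = tau_out / (N * eta) = 155.9460 / (30 * 0.94) = 5.5300

5.5300 N*m


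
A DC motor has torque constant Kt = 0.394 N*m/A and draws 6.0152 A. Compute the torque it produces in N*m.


tau = Kt * I = 0.394*6.0152 = 2.3700

2.3700 N*m


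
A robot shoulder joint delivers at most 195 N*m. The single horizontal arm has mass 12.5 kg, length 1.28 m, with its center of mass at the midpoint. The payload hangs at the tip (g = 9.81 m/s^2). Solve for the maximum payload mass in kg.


tau_arm = m_arm*g*(L/2) = 12.5*9.81*1.28/2 = 78.4800 N*m
tau_payload = tau_max - tau_arm = 195 - 78.4800 = 116.5200
m_payload = tau_payload / (g*L) = 116.5200 / (9.81*1.28) = 9.2794

9.2794 kg


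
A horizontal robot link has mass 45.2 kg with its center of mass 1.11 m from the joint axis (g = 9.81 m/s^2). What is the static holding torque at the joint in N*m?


tau = m*g*L = 45.2 * 9.81 * 1.11 = 492.1873

492.1873 N*m


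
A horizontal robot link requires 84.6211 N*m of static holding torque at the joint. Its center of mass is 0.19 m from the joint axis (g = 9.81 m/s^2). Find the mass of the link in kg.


m = tau / (g*L) = 84.6211 / (9.81 * 0.19) = 45.4000

45.4000 kg


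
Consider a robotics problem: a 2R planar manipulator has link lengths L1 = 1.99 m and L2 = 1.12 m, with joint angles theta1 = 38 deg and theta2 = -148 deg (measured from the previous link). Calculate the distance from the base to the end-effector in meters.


x = L1*cos(th1) + L2*cos(th1+th2) = 1.185079
y = L1*sin(th1) + L2*sin(th1+th2) = 0.172711
d = sqrt(x^2 + y^2) = sqrt(1.404412 + 0.029829) = 1.1976

1.1976 m


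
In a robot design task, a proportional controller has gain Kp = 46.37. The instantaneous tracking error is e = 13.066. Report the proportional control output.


u_P = Kp * e = 46.37 * 13.066 = 605.8704

605.8704


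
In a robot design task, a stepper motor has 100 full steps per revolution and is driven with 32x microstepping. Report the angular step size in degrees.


step = 360/(100*32) = 360/3200 = 0.1125

0.1125 degrees


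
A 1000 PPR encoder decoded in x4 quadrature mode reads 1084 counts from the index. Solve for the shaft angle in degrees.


angle = counts * 360 / (PPR*4) = 1084 * 360 / 4000 = 97.5600

97.5600 degrees


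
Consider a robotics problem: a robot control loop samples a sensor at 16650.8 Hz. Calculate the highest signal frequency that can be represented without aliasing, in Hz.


f_max = f_s/2 = 16650.8/2 = 8325.4000

8325.4000 Hz


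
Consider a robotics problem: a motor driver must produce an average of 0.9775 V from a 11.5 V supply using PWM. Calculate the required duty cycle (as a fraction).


D = V_avg/V_supply = 0.9775/11.5 = 0.0850

0.0850


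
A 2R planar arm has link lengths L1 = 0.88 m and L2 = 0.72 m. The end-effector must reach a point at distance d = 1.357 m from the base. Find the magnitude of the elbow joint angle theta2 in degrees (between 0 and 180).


cos(th2) = (d^2 - L1^2 - L2^2)/(2*L1*L2) = (1.357^2 - 0.88^2 - 0.72^2)/(2*0.88*0.72) = 0.43296165
th2 = acos(0.43296165) = 64.3443 deg

64.3443 degrees


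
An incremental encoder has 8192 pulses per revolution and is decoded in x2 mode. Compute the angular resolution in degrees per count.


resolution = 360 / (PPR * 2) = 360 / 16384 = 0.0220

0.0220 degrees


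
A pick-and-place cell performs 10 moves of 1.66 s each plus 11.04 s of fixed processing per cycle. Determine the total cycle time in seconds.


T = 10*1.66 + 11.04 = 27.6400

27.6400 s


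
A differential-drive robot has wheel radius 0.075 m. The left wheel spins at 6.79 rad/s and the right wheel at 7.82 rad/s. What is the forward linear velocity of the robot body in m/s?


v = r*(wR + wL)/2 = 0.075*(7.82 + 6.79)/2 = 0.5479

0.5479 m/s


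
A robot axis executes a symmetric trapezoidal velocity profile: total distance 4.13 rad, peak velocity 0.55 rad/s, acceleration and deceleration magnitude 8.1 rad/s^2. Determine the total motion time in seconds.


t_acc = v/a = 0.55/8.1 = 0.067901 s
d_acc = v^2/(2a) = 0.018673 rad (each ramp)
d_cruise = 4.13 - 2*0.018673 = 4.092654 rad
t_cruise = 4.092654/0.55 = 7.441189 s
t_total = 2*0.067901 + 7.441189 = 7.5770

7.5770 s


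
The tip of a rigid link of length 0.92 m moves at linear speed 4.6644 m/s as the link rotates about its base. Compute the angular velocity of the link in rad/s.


omega = v / L = 4.6644 / 0.92 = 5.0700

5.0700 rad/s


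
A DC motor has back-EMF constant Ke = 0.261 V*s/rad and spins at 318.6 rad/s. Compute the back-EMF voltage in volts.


V_emf = Ke * omega = 0.261*318.6 = 83.1546

83.1546 V


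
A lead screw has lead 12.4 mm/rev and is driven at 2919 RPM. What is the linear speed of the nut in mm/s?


v = lead * (RPM/60) = 12.4*2919/60 = 603.2600

603.2600 mm/s


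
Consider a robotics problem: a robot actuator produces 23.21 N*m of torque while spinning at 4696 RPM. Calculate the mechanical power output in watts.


omega = 4696 * 2*pi/60 = 491.763970 rad/s
P = tau * omega = 23.21 * 491.763970 = 11413.8417

11413.8417 W


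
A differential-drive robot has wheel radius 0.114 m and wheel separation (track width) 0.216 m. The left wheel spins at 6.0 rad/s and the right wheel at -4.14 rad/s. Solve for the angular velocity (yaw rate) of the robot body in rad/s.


omega = r*(wR - wL)/L = 0.114*(-4.14 - (6.0))/0.216 = -5.3517

-5.3517 rad/s


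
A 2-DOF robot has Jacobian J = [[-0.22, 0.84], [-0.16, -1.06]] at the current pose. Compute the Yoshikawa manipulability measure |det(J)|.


det(J) = -0.22*-1.06 - (0.84)*(-0.16) = 0.3676
|det(J)| = 0.3676

0.3676


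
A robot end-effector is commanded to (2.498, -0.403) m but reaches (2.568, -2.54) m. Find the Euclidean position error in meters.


dx = 2.568 - (2.498) = 0.0700, dy = -2.54 - (-0.403) = -2.1370
err = sqrt(0.004900 + 4.566769) = 2.1381

2.1381 m


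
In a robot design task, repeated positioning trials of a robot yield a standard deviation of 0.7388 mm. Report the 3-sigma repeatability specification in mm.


repeatability = 3*sigma = 3*0.7388 = 2.2164

2.2164 mm


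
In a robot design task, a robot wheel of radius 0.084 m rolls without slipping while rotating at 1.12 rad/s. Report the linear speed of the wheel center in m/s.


v = omega * r = 1.12 * 0.084 = 0.0941

0.0941 m/s


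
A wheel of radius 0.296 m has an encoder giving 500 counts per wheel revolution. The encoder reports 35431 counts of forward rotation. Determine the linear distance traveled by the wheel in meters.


revs = 35431/500 = 70.862000
d = revs * 2*pi*r = 70.862000 * 2*pi*0.296 = 131.7908

131.7908 m


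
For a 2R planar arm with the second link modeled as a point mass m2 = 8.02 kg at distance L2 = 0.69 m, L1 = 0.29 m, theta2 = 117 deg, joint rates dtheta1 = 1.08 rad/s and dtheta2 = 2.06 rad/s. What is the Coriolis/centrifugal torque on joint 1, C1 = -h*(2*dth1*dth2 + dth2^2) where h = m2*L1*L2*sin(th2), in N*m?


h = m2*L1*L2*sin(th2) = 8.02*0.29*0.69*sin(117 deg) = 1.429889
C1 = -h*(2*1.08*2.06 + 2.06^2) = -1.429889*8.6932 = -12.4303

-12.4303 N*m


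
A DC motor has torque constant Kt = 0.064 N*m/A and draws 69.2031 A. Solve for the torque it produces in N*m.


tau = Kt * I = 0.064*69.2031 = 4.4290

4.4290 N*m


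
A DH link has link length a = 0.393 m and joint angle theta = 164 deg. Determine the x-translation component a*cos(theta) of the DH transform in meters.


a*cos(theta) = 0.393*cos(164 deg) = -0.3778

-0.3778 m


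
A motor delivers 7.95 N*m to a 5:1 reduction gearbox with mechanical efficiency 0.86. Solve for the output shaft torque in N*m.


tau_out = tau_in * N * eta = 7.95 * 5 * 0.86 = 34.1850

34.1850 N*m


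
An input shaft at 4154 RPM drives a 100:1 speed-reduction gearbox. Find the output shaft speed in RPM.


omega_out = omega_in / N = 4154 / 100 = 41.5400

41.5400 RPM


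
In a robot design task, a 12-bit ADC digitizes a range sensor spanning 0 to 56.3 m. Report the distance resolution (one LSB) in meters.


res = range / 2^n = 56.3/2^12 = 56.3/4096 = 0.0137

0.0137 m


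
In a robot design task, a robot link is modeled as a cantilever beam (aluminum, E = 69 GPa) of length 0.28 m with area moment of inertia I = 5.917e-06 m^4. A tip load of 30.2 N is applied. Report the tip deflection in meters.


delta = F*L^3/(3*E*I) = 30.2*0.28^3/(3*6.900e+10*5.917e-06)
      = 0.6629504/1224819 = 5.4126e-07

5.4126e-07 m


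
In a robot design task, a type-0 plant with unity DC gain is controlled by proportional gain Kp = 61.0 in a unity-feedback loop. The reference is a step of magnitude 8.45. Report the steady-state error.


e_ss = R/(1 + Kp) = 8.45/(1 + 61.0) = 8.45/62.0000 = 0.1363

0.1363


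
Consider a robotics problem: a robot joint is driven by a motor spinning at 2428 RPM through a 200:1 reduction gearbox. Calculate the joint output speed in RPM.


omega_joint = omega_motor / N = 2428 / 200 = 12.1400

12.1400 RPM


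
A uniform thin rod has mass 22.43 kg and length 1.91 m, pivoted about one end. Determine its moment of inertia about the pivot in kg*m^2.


I = (1/3)*m*L^2 = (1/3)*22.43*1.91^2 = 27.2756

27.2756 kg*m^2


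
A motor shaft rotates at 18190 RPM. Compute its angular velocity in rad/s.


omega = 18190 * 2*pi/60 = 1904.8523

1904.8523 rad/s


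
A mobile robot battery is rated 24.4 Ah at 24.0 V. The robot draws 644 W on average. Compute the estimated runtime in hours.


E = 24.4*24.0 = 585.6000 Wh
t = E/P = 585.6000/644 = 0.9093

0.9093 hours


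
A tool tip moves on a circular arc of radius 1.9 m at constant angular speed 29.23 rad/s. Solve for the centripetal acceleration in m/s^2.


a_c = omega^2 * r = 29.23^2 * 1.9 = 1623.3465

1623.3465 m/s^2


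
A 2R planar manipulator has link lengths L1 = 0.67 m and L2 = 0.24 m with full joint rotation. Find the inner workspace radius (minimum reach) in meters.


r_min = |L1 - L2| = |0.67 - 0.24| = 0.4300

0.4300 m


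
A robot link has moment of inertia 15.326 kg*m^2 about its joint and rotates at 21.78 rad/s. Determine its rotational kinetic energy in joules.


KE = (1/2)*I*omega^2 = 0.5*15.326*21.78^2 = 3635.0850

3635.0850 J


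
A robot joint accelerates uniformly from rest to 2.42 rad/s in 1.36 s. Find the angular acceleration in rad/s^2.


alpha = delta_omega / t = 2.42 / 1.36 = 1.7794

1.7794 rad/s^2


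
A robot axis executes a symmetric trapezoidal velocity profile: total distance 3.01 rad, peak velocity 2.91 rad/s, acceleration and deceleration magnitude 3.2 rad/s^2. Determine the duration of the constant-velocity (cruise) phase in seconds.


t_acc = v/a = 0.909375 s, d_acc = v^2/(2a) = 1.323141 rad each
d_cruise = 3.01 - 2*1.323141 = 0.363718 rad
t_cruise = d_cruise/v = 0.363718/2.91 = 0.1250

0.1250 s


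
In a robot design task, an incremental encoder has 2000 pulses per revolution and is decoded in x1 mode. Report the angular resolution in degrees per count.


resolution = 360 / (PPR * 1) = 360 / 2000 = 0.1800

0.1800 degrees


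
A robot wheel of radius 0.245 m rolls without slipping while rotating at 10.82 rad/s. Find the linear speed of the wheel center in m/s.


v = omega * r = 10.82 * 0.245 = 2.6509

2.6509 m/s


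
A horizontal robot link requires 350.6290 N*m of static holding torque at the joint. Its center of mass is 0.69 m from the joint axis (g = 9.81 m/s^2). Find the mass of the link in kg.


m = tau / (g*L) = 350.6290 / (9.81 * 0.69) = 51.8000

51.8000 kg


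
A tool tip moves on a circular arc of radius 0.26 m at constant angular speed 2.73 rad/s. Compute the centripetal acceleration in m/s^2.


a_c = omega^2 * r = 2.73^2 * 0.26 = 1.9378

1.9378 m/s^2


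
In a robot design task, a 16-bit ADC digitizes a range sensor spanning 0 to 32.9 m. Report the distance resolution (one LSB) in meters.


res = range / 2^n = 32.9/2^16 = 32.9/65536 = 5.0201e-04

5.0201e-04 m


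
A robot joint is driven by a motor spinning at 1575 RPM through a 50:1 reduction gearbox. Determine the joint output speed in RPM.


omega_joint = omega_motor / N = 1575 / 50 = 31.5000

31.5000 RPM


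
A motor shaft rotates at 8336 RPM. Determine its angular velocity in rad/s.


omega = 8336 * 2*pi/60 = 872.9439

872.9439 rad/s


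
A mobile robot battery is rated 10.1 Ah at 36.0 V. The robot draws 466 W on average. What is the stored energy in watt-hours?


E = capacity * V = 10.1*36.0 = 363.6000

363.6000 Wh


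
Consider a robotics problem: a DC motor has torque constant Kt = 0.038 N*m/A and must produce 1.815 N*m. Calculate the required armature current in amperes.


I = tau / Kt = 1.815/0.038 = 47.7632

47.7632 A


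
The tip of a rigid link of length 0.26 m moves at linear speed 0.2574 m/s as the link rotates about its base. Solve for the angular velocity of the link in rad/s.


omega = v / L = 0.2574 / 0.26 = 0.9900

0.9900 rad/s


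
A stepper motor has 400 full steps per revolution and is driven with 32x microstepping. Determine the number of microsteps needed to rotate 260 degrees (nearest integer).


step_size = 360/(400*32) = 360/12800 = 0.028125 deg
n = 260/(360/12800) = 260*12800/360 = 9244.4444 -> 9244

9244 steps


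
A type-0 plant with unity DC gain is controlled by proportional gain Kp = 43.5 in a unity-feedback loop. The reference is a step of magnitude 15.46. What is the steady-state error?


e_ss = R/(1 + Kp) = 15.46/(1 + 43.5) = 15.46/44.5000 = 0.3474

0.3474


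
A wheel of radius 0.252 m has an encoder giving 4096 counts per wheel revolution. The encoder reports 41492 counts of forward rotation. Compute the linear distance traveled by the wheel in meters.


revs = 41492/4096 = 10.129883
d = revs * 2*pi*r = 10.129883 * 2*pi*0.252 = 16.0393

16.0393 m


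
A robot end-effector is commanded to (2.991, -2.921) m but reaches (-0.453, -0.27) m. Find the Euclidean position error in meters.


dx = -0.453 - (2.991) = -3.4440, dy = -0.27 - (-2.921) = 2.6510
err = sqrt(11.861136 + 7.027801) = 4.3461

4.3461 m


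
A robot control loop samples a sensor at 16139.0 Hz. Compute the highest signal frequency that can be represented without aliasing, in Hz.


f_max = f_s/2 = 16139.0/2 = 8069.5000

8069.5000 Hz


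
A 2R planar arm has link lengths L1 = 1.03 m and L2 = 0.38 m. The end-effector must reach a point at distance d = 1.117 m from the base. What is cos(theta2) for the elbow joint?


cos(th2) = (d^2 - L1^2 - L2^2)/(2*L1*L2) = (1.117^2 - 1.03^2 - 0.38^2)/(2*1.03*0.38) = 0.0542

0.0542


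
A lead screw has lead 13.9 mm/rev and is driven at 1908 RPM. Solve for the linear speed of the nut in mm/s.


v = lead * (RPM/60) = 13.9*1908/60 = 442.0200

442.0200 mm/s


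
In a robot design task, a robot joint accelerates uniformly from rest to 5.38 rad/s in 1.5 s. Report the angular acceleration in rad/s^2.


alpha = delta_omega / t = 5.38 / 1.5 = 3.5867

3.5867 rad/s^2


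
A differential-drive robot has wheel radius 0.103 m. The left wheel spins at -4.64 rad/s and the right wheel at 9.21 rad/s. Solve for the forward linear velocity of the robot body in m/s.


v = r*(wR + wL)/2 = 0.103*(9.21 + -4.64)/2 = 0.2354

0.2354 m/s


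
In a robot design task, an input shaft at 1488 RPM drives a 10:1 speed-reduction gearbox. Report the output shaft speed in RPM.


omega_out = omega_in / N = 1488 / 10 = 148.8000

148.8000 RPM


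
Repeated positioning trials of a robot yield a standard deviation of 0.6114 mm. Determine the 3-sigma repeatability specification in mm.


repeatability = 3*sigma = 3*0.6114 = 1.8342

1.8342 mm


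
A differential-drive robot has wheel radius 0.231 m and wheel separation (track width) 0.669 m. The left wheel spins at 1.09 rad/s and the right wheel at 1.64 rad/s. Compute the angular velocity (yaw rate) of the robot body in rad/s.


omega = r*(wR - wL)/L = 0.231*(1.64 - (1.09))/0.669 = 0.1899

0.1899 rad/s


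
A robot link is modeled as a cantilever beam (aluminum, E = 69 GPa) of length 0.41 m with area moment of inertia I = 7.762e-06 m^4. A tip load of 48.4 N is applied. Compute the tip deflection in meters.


delta = F*L^3/(3*E*I) = 48.4*0.41^3/(3*6.900e+10*7.762e-06)
      = 3.3357764/1606734 = 2.0761e-06

2.0761e-06 m


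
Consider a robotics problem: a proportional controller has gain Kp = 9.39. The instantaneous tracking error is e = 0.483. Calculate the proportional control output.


u_P = Kp * e = 9.39 * 0.483 = 4.5354

4.5354


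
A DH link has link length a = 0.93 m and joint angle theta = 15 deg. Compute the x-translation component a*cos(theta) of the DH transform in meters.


a*cos(theta) = 0.93*cos(15 deg) = 0.8983

0.8983 m


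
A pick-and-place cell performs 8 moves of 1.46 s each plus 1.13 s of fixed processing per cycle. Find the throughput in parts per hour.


T_cycle = 8*1.46 + 1.13 = 12.8100 s
rate = 3600/T = 281.0304

281.0304 parts/hour


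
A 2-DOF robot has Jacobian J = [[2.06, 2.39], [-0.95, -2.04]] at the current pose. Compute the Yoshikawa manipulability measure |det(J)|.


det(J) = 2.06*-2.04 - (2.39)*(-0.95) = -1.9319
|det(J)| = 1.9319

1.9319


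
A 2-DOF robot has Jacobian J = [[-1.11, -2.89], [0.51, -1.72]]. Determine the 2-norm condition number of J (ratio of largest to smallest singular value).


JJ^T eigenvalues: trace(JJ^T) = 12.8027, det(JJ^T) = det(J)^2 = 11.44536561
s_max^2 = (12.8027 + sqrt(118.12766485))/2 = 11.83567758
s_min^2 = (12.8027 - sqrt(118.12766485))/2 = 0.96702242
kappa = s_max/s_min = sqrt(11.83567758/0.96702242) = 3.4985

3.4985


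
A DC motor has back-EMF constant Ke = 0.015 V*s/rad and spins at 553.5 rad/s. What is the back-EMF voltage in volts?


V_emf = Ke * omega = 0.015*553.5 = 8.3025

8.3025 V


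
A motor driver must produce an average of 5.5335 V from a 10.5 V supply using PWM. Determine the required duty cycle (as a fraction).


D = V_avg/V_supply = 5.5335/10.5 = 0.5270

0.5270


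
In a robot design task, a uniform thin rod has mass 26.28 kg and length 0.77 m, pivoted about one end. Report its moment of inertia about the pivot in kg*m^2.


I = (1/3)*m*L^2 = (1/3)*26.28*0.77^2 = 5.1938

5.1938 kg*m^2


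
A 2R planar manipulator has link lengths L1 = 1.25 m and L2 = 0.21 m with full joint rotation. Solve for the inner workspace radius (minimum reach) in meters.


r_min = |L1 - L2| = |1.25 - 0.21| = 1.0400

1.0400 m


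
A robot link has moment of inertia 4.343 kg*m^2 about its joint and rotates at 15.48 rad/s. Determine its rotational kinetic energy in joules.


KE = (1/2)*I*omega^2 = 0.5*4.343*15.48^2 = 520.3574

520.3574 J
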